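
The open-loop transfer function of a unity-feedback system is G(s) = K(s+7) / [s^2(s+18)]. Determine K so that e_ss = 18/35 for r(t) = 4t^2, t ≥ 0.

G(s) has two factors of s in the denominator, so the system is type 2.
K_a = lim_{s→0} s^2·G(s) = K·7 / (18) = (7/18)·K.
e_ss = 8/K_a = 18/35 ⇒ K_a = 140/9 ⇒ K = (140/9)/(7/18) = 40.

40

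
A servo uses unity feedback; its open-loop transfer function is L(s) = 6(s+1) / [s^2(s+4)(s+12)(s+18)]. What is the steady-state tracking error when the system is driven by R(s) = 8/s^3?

1152

The open loop has two poles at the origin → type 2 system.
K_a = lim_{s→0} s^2·L(s) = 6·1 / (4·12·18) = 1/144.
r(t) = 4t^2 gives R(s) = 8/s^3.
e_ss = 8/K_a = 8/(1/144) = 1152.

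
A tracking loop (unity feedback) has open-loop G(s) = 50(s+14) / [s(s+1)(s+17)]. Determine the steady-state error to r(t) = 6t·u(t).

51/350

G(s) has one factor of s in the denominator, so the system is type 1.
K_v = lim_{s→0} s·G(s) = 50·14 / (1·17) = 700/17.
e_ss = 6/K_v = 6/(700/17) = 51/350.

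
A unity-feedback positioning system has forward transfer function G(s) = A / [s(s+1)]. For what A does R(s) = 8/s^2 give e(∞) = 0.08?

One free integrator in G(s): this is a type 1 system.
K_v = lim_{s→0} s·G(s) = A / (1) = 1·A.
e_ss = 8/K_v = 0.08 ⇒ K_v = 100 ⇒ A = 100/1 = 100.

100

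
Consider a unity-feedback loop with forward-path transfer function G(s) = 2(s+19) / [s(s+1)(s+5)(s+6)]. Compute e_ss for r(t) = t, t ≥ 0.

System type = 1 (one pole at s=0).
K_v = lim_{s→0} s·G(s) = 2·19 / (1·5·6) = 19/15.
e_ss = 1/K_v = 1/(19/15) = 15/19.

15/19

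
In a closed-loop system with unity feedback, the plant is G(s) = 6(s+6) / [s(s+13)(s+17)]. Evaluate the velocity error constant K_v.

36/221

The open loop has one pole at the origin → type 1 system.
K_v = lim_{s→0} s·G(s) = 6·6 / (13·17) = 36/221.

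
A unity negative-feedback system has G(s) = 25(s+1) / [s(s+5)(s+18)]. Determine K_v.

5/18

G(s) has one factor of s in the denominator, so the system is type 1.
K_v = lim_{s→0} s·G(s) = 25·1 / (5·18) = 5/18.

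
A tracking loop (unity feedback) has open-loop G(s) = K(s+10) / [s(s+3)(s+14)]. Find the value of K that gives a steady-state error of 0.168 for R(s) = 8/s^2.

200

The open loop has one pole at the origin → type 1 system.
K_v = lim_{s→0} s·G(s) = K·10 / (3·14) = (5/21)·K.
e_ss = 8/K_v = 0.168 ⇒ K_v = 1000/21 ⇒ K = (1000/21)/(5/21) = 200.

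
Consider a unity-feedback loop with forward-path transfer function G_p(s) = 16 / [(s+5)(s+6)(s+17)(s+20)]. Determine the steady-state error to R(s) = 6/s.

G_p(s) has no factors of s in the denominator, so the system is type 0.
K_p = lim_{s→0} G_p(s) = 16 / (5·6·17·20) = 2/1275.
e_ss = 6/(1 + K_p) = 6/(1277/1275) = 7650/1277.

7650/1277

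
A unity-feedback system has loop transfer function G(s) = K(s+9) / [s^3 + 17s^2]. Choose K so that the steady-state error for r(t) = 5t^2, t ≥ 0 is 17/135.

150

Factoring s^2 from the denominator leaves a polynomial with constant term 17, so the system is type 2.
K_a = lim_{s→0} s^2·G(s) = K·9 / 17 = (9/17)·K.
e_ss = 10/K_a = 17/135 ⇒ K_a = 1350/17 ⇒ K = (1350/17)/(9/17) = 150.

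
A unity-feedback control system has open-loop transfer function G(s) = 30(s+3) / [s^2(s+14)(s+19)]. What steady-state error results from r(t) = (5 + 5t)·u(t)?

G(s) has two factors of s in the denominator, so the system is type 2. Treating each term separately:
  • 5: tracked with zero error.
  • 5t: tracked with zero error.
Total e_ss = 0.

0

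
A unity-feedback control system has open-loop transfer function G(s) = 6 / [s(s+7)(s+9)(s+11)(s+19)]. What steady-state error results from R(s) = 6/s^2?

One free integrator in G(s): this is a type 1 system.
K_v = lim_{s→0} s·G(s) = 6 / (7·9·11·19) = 2/4389.
e_ss = 6/K_v = 6/(2/4389) = 13167.

13167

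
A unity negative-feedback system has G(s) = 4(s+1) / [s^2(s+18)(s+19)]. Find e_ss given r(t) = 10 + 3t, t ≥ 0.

The open loop has two poles at the origin → type 2 system. Treating each term separately:
  • 10: tracked with zero error.
  • 3t: tracked with zero error.
Total e_ss = 0.

0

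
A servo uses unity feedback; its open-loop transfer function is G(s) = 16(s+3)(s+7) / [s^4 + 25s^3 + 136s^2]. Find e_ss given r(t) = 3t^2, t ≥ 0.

The denominator has no term below 136s^2 — 2 poles at s=0, type 2.
K_a = lim_{s→0} s^2·G(s) = 16·3·7 / 136 = 42/17.
r(t) = 3t^2 gives R(s) = 6/s^3.
e_ss = 6/K_a = 6/(42/17) = 17/7.

17/7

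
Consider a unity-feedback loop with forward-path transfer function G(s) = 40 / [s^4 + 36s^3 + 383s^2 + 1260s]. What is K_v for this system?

2/63

Lowest-order denominator term is 1260s, so the open loop has 1 pole at the origin → type 1 system.
K_v = lim_{s→0} s·G(s) = 40 / 1260 = 2/63.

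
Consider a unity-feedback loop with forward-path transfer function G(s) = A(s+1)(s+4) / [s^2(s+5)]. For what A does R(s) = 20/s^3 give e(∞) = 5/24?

120

G(s) has two factors of s in the denominator, so the system is type 2.
K_a = lim_{s→0} s^2·G(s) = A·1·4 / (5) = 0.8·A.
e_ss = 20/K_a = 5/24 ⇒ K_a = 96 ⇒ A = 96/0.8 = 120.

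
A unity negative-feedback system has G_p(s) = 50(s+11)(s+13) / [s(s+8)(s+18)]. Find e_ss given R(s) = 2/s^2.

144/3575

The open loop has one pole at the origin → type 1 system.
K_v = lim_{s→0} s·G_p(s) = 50·11·13 / (8·18) = 3575/72.
e_ss = 2/K_v = 2/(3575/72) = 144/3575.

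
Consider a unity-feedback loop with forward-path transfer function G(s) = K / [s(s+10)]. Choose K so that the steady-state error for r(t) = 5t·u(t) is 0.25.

200

One free integrator in G(s): this is a type 1 system.
K_v = lim_{s→0} s·G(s) = K / (10) = 0.1·K.
e_ss = 5/K_v = 0.25 ⇒ K_v = 20 ⇒ K = 20/0.1 = 200.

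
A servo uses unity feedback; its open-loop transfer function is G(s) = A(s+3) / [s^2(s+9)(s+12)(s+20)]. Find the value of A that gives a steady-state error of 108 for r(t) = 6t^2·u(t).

80

System type = 2 (two poles at s=0).
K_a = lim_{s→0} s^2·G(s) = A·3 / (9·12·20) = (1/720)·A.
e_ss = 12/K_a = 108 ⇒ K_a = 1/9 ⇒ A = (1/9)/(1/720) = 80.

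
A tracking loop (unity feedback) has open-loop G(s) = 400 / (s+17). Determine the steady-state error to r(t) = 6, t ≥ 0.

34/139

G(s) has no factors of s in the denominator, so the system is type 0.
K_p = lim_{s→0} G(s) = 400 / (17) = 400/17.
e_ss = 6/(1 + K_p) = 6/(417/17) = 34/139.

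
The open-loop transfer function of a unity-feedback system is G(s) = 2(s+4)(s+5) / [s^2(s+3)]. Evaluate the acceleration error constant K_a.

The open loop has two poles at the origin → type 2 system.
K_a = lim_{s→0} s^2·G(s) = 2·4·5 / (3) = 40/3.

40/3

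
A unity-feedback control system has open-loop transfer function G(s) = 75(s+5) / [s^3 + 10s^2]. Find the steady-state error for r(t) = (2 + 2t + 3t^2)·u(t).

0.16

Lowest-order denominator term is 10s^2, so the open loop has 2 poles at the origin → type 2 system. By superposition:
  • 2: tracked with zero error.
  • 2t: tracked with zero error.
  • 3t^2: e_ss = 6/K_a with K_a=37.5 → 0.16.
Total e_ss = 0.16.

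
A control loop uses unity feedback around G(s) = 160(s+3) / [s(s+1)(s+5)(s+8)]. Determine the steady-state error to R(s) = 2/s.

0

G(s) has one factor of s in the denominator, so the system is type 1.
K_p = ∞ for a type-1 system; e_ss to a step is zero.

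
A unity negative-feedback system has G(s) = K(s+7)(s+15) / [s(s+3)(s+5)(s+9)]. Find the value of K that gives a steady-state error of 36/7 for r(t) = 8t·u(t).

G(s) has one factor of s in the denominator, so the system is type 1.
K_v = lim_{s→0} s·G(s) = K·7·15 / (3·5·9) = (7/9)·K.
e_ss = 8/K_v = 36/7 ⇒ K_v = 14/9 ⇒ K = (14/9)/(7/9) = 2.

2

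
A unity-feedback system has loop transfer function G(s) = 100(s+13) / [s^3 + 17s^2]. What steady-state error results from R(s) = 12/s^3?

The denominator has no term below 17s^2 — 2 poles at s=0, type 2.
K_a = lim_{s→0} s^2·G(s) = 100·13 / 17 = 1300/17.
r(t) = 6t^2 gives R(s) = 12/s^3.
e_ss = 12/K_a = 12/(1300/17) = 51/325.

51/325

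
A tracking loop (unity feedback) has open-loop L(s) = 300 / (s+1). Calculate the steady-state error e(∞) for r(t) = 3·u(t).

3/301

L(s) has no factors of s in the denominator, so the system is type 0.
K_p = lim_{s→0} L(s) = 300 / (1) = 300.
e_ss = 3/(1 + K_p) = 3/301.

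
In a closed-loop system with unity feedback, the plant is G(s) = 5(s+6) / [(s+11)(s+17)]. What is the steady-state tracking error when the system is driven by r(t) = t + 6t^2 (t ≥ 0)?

G(s) has no factors of s in the denominator, so the system is type 0. By superposition:
  • t: a type-0 system cannot track it, e_ss → ∞.
  • 6t^2: a type-0 system cannot track it, e_ss → ∞.
The unbounded component dominates.

infinity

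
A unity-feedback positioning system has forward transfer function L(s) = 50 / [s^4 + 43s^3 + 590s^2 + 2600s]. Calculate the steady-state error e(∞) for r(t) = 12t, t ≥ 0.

624

Factoring s from the denominator leaves a polynomial with constant term 2600, so the system is type 1.
K_v = lim_{s→0} s·L(s) = 50 / 2600 = 1/52.
e_ss = 12/K_v = 12/(1/52) = 624.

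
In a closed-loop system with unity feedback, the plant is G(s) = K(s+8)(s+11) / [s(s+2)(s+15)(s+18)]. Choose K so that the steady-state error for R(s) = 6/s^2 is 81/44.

20

G(s) has one factor of s in the denominator, so the system is type 1.
K_v = lim_{s→0} s·G(s) = K·8·11 / (2·15·18) = (22/135)·K.
e_ss = 6/K_v = 81/44 ⇒ K_v = 88/27 ⇒ K = (88/27)/(22/135) = 20.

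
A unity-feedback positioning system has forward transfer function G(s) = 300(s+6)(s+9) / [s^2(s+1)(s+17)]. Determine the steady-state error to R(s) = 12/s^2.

0

System type = 2 (two poles at s=0).
K_v = ∞ for a type-2 system; e_ss to a ramp is zero.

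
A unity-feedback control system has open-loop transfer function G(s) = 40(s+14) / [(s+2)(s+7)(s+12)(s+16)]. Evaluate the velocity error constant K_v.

0

System type = 0 (no poles at s=0).
K_v = lim_{s→0} s·G(s) = 0 (the extra factor of s kills the finite limit).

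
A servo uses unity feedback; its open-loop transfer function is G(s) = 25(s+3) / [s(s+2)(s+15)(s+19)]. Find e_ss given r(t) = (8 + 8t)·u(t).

The open loop has one pole at the origin → type 1 system. Taking each input component in turn:
  • 8: tracked with zero error.
  • 8t: e_ss = 8/K_v with K_v=5/38 → 60.8.
Total e_ss = 60.8.

60.8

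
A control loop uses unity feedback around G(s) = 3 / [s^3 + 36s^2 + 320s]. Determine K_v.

Factoring s from the denominator leaves a polynomial with constant term 320, so the system is type 1.
K_v = lim_{s→0} s·G(s) = 3 / 320 = 3/320.

3/320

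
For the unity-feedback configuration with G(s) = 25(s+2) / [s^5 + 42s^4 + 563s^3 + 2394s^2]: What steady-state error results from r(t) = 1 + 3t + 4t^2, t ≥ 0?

383.04

Lowest-order denominator term is 2394s^2, so the open loop has 2 poles at the origin → type 2 system. By superposition:
  • 1: tracked with zero error.
  • 3t: tracked with zero error.
  • 4t^2: e_ss = 8/K_a with K_a=25/1197 → 383.04.
Total e_ss = 383.04.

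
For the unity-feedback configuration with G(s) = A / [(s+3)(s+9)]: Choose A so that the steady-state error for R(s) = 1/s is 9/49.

System type = 0 (no poles at s=0).
K_p = lim_{s→0} G(s) = A / (3·9) = (1/27)·A.
e_ss = 1/(1 + K_p) = 9/49 ⇒ 1 + (1/27)·A = 49/9 ⇒ A = 120.

120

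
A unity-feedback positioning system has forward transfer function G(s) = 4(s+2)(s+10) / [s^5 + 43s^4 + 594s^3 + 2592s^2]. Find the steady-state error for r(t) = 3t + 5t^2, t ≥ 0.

Factoring s^2 from the denominator leaves a polynomial with constant term 2592, so the system is type 2. By superposition:
  • 3t: tracked with zero error.
  • 5t^2: e_ss = 10/K_a with K_a=5/162 → 324.
Total e_ss = 324.

324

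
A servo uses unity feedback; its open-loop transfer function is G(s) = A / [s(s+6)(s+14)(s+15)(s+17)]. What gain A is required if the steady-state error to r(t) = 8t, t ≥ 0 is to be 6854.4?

The open loop has one pole at the origin → type 1 system.
K_v = lim_{s→0} s·G(s) = A / (6·14·15·17) = (1/21420)·A.
e_ss = 8/K_v = 6854.4 ⇒ K_v = 5/4284 ⇒ A = (5/4284)/(1/21420) = 25.

25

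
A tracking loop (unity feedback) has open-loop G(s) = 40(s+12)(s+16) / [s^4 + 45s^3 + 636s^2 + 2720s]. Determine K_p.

infinity

K_p = lim_{s→0} G(s); with 1 pole at the origin the limit diverges, so K_p = ∞.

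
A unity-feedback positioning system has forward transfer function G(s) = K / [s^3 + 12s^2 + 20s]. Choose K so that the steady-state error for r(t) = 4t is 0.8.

Factoring s from the denominator leaves a polynomial with constant term 20, so the system is type 1.
K_v = lim_{s→0} s·G(s) = K / 20 = 0.05·K.
e_ss = 4/K_v = 0.8 ⇒ K_v = 5 ⇒ K = 5/0.05 = 100.

100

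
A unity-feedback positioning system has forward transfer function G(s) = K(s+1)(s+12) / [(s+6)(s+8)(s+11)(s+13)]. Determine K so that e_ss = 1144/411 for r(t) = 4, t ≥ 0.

No free integrators in G(s): this is a type 0 system.
K_p = lim_{s→0} G(s) = K·1·12 / (6·8·11·13) = (1/572)·K.
e_ss = 4/(1 + K_p) = 1144/411 ⇒ 1 + (1/572)·K = 411/286 ⇒ K = 250.

250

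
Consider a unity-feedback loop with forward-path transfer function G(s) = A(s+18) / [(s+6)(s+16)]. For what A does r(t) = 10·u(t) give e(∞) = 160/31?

5

G(s) has no factors of s in the denominator, so the system is type 0.
K_p = lim_{s→0} G(s) = A·18 / (6·16) = 0.1875·A.
e_ss = 10/(1 + K_p) = 160/31 ⇒ 1 + 0.1875·A = 1.9375 ⇒ A = 5.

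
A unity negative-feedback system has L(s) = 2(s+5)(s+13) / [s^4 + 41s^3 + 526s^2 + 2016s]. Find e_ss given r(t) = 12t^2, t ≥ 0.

infinity

Lowest-order denominator term is 2016s, so the open loop has 1 pole at the origin → type 1 system.
For a type-1 system K_a = 0, so e_ss to a parabolic input is unbounded.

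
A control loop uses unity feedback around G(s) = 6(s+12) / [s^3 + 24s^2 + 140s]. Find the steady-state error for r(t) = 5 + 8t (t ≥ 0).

Lowest-order denominator term is 140s, so the open loop has 1 pole at the origin → type 1 system. By superposition:
  • 5: tracked with zero error.
  • 8t: e_ss = 8/K_v with K_v=18/35 → 140/9.
Total e_ss = 140/9.

140/9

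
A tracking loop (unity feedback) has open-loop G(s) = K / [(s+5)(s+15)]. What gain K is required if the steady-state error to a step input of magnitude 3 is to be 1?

No free integrators in G(s): this is a type 0 system.
K_p = lim_{s→0} G(s) = K / (5·15) = (1/75)·K.
e_ss = 3/(1 + K_p) = 1 ⇒ 1 + (1/75)·K = 3 ⇒ K = 150.

150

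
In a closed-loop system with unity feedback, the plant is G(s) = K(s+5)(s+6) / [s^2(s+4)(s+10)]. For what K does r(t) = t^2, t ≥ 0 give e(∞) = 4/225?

G(s) has two factors of s in the denominator, so the system is type 2.
K_a = lim_{s→0} s^2·G(s) = K·5·6 / (4·10) = 0.75·K.
e_ss = 2/K_a = 4/225 ⇒ K_a = 112.5 ⇒ K = 112.5/0.75 = 150.

150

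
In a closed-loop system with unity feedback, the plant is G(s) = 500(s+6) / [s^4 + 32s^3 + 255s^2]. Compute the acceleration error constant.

The denominator has no term below 255s^2 — 2 poles at s=0, type 2.
K_a = lim_{s→0} s^2·G(s) = 500·6 / 255 = 200/17.

200/17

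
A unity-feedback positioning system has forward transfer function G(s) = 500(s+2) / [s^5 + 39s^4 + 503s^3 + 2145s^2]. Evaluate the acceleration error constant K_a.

200/429

The denominator has no term below 2145s^2 — 2 poles at s=0, type 2.
K_a = lim_{s→0} s^2·G(s) = 500·2 / 2145 = 200/429.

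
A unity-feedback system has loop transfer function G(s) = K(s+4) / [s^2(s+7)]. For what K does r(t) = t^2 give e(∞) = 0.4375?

The open loop has two poles at the origin → type 2 system.
K_a = lim_{s→0} s^2·G(s) = K·4 / (7) = (4/7)·K.
e_ss = 2/K_a = 0.4375 ⇒ K_a = 32/7 ⇒ K = (32/7)/(4/7) = 8.

8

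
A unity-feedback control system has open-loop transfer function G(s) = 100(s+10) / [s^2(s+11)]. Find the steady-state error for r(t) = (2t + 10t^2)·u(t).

System type = 2 (two poles at s=0). By superposition:
  • 2t: tracked with zero error.
  • 10t^2: e_ss = 20/K_a with K_a=1000/11 → 0.22.
Total e_ss = 0.22.

0.22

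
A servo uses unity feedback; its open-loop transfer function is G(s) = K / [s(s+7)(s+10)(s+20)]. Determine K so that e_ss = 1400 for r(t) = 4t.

4

System type = 1 (one pole at s=0).
K_v = lim_{s→0} s·G(s) = K / (7·10·20) = (1/1400)·K.
e_ss = 4/K_v = 1400 ⇒ K_v = 1/350 ⇒ K = (1/350)/(1/1400) = 4.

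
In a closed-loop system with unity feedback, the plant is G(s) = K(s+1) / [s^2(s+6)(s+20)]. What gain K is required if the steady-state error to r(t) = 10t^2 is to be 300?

8

The open loop has two poles at the origin → type 2 system.
K_a = lim_{s→0} s^2·G(s) = K·1 / (6·20) = (1/120)·K.
e_ss = 20/K_a = 300 ⇒ K_a = 1/15 ⇒ K = (1/15)/(1/120) = 8.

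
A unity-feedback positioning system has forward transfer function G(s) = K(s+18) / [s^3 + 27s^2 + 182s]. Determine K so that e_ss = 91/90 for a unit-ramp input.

10

Factoring s from the denominator leaves a polynomial with constant term 182, so the system is type 1.
K_v = lim_{s→0} s·G(s) = K·18 / 182 = (9/91)·K.
e_ss = 1/K_v = 91/90 ⇒ K_v = 90/91 ⇒ K = (90/91)/(9/91) = 10.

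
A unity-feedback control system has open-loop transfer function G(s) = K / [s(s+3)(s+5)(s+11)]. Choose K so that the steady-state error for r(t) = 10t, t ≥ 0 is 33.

G(s) has one factor of s in the denominator, so the system is type 1.
K_v = lim_{s→0} s·G(s) = K / (3·5·11) = (1/165)·K.
e_ss = 10/K_v = 33 ⇒ K_v = 10/33 ⇒ K = (10/33)/(1/165) = 50.

50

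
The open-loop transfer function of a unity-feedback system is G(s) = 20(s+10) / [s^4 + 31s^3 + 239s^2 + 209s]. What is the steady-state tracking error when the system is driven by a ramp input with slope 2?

Factoring s from the denominator leaves a polynomial with constant term 209, so the system is type 1.
K_v = lim_{s→0} s·G(s) = 20·10 / 209 = 200/209.
e_ss = 2/K_v = 2/(200/209) = 2.09.

2.09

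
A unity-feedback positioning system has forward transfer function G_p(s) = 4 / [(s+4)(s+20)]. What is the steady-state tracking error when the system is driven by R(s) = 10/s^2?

G_p(s) has no factors of s in the denominator, so the system is type 0.
For a type-0 system K_v = 0, so e_ss to a ramp input is unbounded.

infinity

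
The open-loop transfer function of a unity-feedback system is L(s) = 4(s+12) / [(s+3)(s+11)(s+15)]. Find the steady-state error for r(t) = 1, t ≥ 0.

165/181

The open loop has no poles at the origin → type 0 system.
K_p = lim_{s→0} L(s) = 4·12 / (3·11·15) = 16/165.
e_ss = 1/(1 + K_p) = 1/(181/165) = 165/181.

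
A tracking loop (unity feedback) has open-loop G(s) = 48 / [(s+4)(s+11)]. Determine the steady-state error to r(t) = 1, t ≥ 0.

No free integrators in G(s): this is a type 0 system.
K_p = lim_{s→0} G(s) = 48 / (4·11) = 12/11.
e_ss = 1/(1 + K_p) = 1/(23/11) = 11/23.

11/23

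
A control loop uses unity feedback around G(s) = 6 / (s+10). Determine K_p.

The open loop has no poles at the origin → type 0 system.
K_p = lim_{s→0} G(s) = 6 / (10) = 0.6.

0.6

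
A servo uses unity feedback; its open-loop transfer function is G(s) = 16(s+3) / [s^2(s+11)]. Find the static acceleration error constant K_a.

48/11

G(s) has two factors of s in the denominator, so the system is type 2.
K_a = lim_{s→0} s^2·G(s) = 16·3 / (11) = 48/11.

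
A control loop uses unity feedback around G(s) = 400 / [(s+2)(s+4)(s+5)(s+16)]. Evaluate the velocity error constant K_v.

G(s) has no factors of s in the denominator, so the system is type 0.
K_v = lim_{s→0} s·G(s) = 0 (the extra factor of s kills the finite limit).

0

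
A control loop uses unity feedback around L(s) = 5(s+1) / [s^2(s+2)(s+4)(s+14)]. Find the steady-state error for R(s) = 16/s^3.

System type = 2 (two poles at s=0).
K_a = lim_{s→0} s^2·L(s) = 5·1 / (2·4·14) = 5/112.
r(t) = 8t^2 gives R(s) = 16/s^3.
e_ss = 16/K_a = 16/(5/112) = 358.4.

358.4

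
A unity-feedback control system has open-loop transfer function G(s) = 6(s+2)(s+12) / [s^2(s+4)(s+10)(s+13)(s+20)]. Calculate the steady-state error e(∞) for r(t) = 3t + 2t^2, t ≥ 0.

Two free integrators in G(s): this is a type 2 system. By superposition:
  • 3t: tracked with zero error.
  • 2t^2: e_ss = 4/K_a with K_a=9/650 → 2600/9.
Total e_ss = 2600/9.

2600/9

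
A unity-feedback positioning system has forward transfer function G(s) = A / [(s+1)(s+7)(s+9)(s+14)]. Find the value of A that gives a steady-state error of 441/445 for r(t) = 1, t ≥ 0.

G(s) has no factors of s in the denominator, so the system is type 0.
K_p = lim_{s→0} G(s) = A / (1·7·9·14) = (1/882)·A.
e_ss = 1/(1 + K_p) = 441/445 ⇒ 1 + (1/882)·A = 445/441 ⇒ A = 8.

8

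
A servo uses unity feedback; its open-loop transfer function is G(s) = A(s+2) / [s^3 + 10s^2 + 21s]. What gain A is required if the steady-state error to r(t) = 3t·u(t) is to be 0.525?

60

The denominator has no term below 21s — 1 pole at s=0, type 1.
K_v = lim_{s→0} s·G(s) = A·2 / 21 = (2/21)·A.
e_ss = 3/K_v = 0.525 ⇒ K_v = 40/7 ⇒ A = (40/7)/(2/21) = 60.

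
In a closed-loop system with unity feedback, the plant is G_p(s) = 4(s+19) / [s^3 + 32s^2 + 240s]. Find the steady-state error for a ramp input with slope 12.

720/19

Lowest-order denominator term is 240s, so the open loop has 1 pole at the origin → type 1 system.
K_v = lim_{s→0} s·G_p(s) = 4·19 / 240 = 19/60.
e_ss = 12/K_v = 12/(19/60) = 720/19.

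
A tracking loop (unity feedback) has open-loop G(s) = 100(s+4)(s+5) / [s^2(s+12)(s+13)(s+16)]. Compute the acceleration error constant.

The open loop has two poles at the origin → type 2 system.
K_a = lim_{s→0} s^2·G(s) = 100·4·5 / (12·13·16) = 125/156.

125/156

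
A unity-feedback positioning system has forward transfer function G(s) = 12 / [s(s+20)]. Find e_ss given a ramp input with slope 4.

G(s) has one factor of s in the denominator, so the system is type 1.
K_v = lim_{s→0} s·G(s) = 12 / (20) = 0.6.
e_ss = 4/K_v = 4/0.6 = 20/3.

20/3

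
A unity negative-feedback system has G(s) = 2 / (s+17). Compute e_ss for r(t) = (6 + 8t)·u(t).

infinity

System type = 0 (no poles at s=0). By superposition:
  • 6: e_ss = 6/(1+K_p) with K_p=2/17 → 102/19.
  • 8t: a type-0 system cannot track it, e_ss → ∞.
The unbounded component dominates.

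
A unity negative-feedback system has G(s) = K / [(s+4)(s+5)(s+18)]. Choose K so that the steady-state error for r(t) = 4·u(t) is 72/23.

100

No free integrators in G(s): this is a type 0 system.
K_p = lim_{s→0} G(s) = K / (4·5·18) = (1/360)·K.
e_ss = 4/(1 + K_p) = 72/23 ⇒ 1 + (1/360)·K = 23/18 ⇒ K = 100.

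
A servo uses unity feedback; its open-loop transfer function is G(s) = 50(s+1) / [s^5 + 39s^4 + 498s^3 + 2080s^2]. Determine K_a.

Lowest-order denominator term is 2080s^2, so the open loop has 2 poles at the origin → type 2 system.
K_a = lim_{s→0} s^2·G(s) = 50·1 / 2080 = 5/208.

5/208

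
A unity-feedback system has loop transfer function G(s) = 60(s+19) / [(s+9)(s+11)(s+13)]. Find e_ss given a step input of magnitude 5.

System type = 0 (no poles at s=0).
K_p = lim_{s→0} G(s) = 60·19 / (9·11·13) = 380/429.
e_ss = 5/(1 + K_p) = 5/(809/429) = 2145/809.

2145/809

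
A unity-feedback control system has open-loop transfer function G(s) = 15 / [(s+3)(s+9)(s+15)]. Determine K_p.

G(s) has no factors of s in the denominator, so the system is type 0.
K_p = lim_{s→0} G(s) = 15 / (3·9·15) = 1/27.

1/27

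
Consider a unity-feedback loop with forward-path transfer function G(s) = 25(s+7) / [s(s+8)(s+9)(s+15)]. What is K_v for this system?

The open loop has one pole at the origin → type 1 system.
K_v = lim_{s→0} s·G(s) = 25·7 / (8·9·15) = 35/216.

35/216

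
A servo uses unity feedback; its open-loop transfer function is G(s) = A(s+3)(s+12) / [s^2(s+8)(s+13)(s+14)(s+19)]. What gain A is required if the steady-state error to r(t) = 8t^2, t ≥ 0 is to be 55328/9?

2

Two free integrators in G(s): this is a type 2 system.
K_a = lim_{s→0} s^2·G(s) = A·3·12 / (8·13·14·19) = (9/6916)·A.
e_ss = 16/K_a = 55328/9 ⇒ K_a = 9/3458 ⇒ A = (9/3458)/(9/6916) = 2.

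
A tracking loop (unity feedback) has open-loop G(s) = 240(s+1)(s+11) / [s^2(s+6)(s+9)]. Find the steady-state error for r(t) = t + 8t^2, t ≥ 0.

18/55

The open loop has two poles at the origin → type 2 system. Taking each input component in turn:
  • t: tracked with zero error.
  • 8t^2: e_ss = 16/K_a with K_a=440/9 → 18/55.
Total e_ss = 18/55.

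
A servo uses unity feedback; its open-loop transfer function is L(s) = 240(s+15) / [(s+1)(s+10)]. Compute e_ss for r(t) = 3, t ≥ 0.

System type = 0 (no poles at s=0).
K_p = lim_{s→0} L(s) = 240·15 / (1·10) = 360.
e_ss = 3/(1 + K_p) = 3/361.

3/361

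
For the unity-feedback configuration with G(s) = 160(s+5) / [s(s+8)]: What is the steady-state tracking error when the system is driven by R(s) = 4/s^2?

0.04

One free integrator in G(s): this is a type 1 system.
K_v = lim_{s→0} s·G(s) = 160·5 / (8) = 100.
e_ss = 4/K_v = 4/100 = 0.04.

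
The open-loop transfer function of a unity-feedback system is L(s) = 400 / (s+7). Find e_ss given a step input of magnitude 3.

21/407

No free integrators in L(s): this is a type 0 system.
K_p = lim_{s→0} L(s) = 400 / (7) = 400/7.
e_ss = 3/(1 + K_p) = 3/(407/7) = 21/407.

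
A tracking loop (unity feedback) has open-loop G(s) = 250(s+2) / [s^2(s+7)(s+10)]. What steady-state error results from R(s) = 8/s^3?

The open loop has two poles at the origin → type 2 system.
K_a = lim_{s→0} s^2·G(s) = 250·2 / (7·10) = 50/7.
r(t) = 4t^2 gives R(s) = 8/s^3.
e_ss = 8/K_a = 8/(50/7) = 1.12.

1.12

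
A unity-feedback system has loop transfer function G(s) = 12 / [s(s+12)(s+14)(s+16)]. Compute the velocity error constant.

G(s) has one factor of s in the denominator, so the system is type 1.
K_v = lim_{s→0} s·G(s) = 12 / (12·14·16) = 1/224.

1/224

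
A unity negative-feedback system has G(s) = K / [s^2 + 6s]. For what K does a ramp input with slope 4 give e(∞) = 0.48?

50

Factoring s from the denominator leaves a polynomial with constant term 6, so the system is type 1.
K_v = lim_{s→0} s·G(s) = K / 6 = (1/6)·K.
e_ss = 4/K_v = 0.48 ⇒ K_v = 25/3 ⇒ K = (25/3)/(1/6) = 50.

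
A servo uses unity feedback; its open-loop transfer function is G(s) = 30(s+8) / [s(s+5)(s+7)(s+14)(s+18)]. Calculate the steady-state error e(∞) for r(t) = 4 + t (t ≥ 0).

36.75

The open loop has one pole at the origin → type 1 system. Treating each term separately:
  • 4: tracked with zero error.
  • t: e_ss = 1/K_v with K_v=4/147 → 36.75.
Total e_ss = 36.75.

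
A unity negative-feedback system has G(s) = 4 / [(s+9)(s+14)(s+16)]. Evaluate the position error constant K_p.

G(s) has no factors of s in the denominator, so the system is type 0.
K_p = lim_{s→0} G(s) = 4 / (9·14·16) = 1/504.

1/504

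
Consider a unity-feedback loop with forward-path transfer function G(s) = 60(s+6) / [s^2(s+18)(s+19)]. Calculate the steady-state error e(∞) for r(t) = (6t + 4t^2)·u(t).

7.6

G(s) has two factors of s in the denominator, so the system is type 2. Treating each term separately:
  • 6t: tracked with zero error.
  • 4t^2: e_ss = 8/K_a with K_a=20/19 → 7.6.
Total e_ss = 7.6.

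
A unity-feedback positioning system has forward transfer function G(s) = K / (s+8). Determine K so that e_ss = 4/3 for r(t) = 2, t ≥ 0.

System type = 0 (no poles at s=0).
K_p = lim_{s→0} G(s) = K / (8) = 0.125·K.
e_ss = 2/(1 + K_p) = 4/3 ⇒ 1 + 0.125·K = 1.5 ⇒ K = 4.

4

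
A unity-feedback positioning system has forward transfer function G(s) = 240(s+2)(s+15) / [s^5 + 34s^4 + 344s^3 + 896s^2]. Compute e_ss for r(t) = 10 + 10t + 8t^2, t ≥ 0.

Lowest-order denominator term is 896s^2, so the open loop has 2 poles at the origin → type 2 system. By superposition:
  • 10: tracked with zero error.
  • 10t: tracked with zero error.
  • 8t^2: e_ss = 16/K_a with K_a=225/28 → 448/225.
Total e_ss = 448/225.

448/225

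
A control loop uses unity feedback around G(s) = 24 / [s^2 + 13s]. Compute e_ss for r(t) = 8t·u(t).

13/3

Lowest-order denominator term is 13s, so the open loop has 1 pole at the origin → type 1 system.
K_v = lim_{s→0} s·G(s) = 24 / 13 = 24/13.
e_ss = 8/K_v = 8/(24/13) = 13/3.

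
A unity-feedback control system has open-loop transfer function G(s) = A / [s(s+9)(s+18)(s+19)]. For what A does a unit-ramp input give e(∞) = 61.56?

One free integrator in G(s): this is a type 1 system.
K_v = lim_{s→0} s·G(s) = A / (9·18·19) = (1/3078)·A.
e_ss = 1/K_v = 61.56 ⇒ K_v = 25/1539 ⇒ A = (25/1539)/(1/3078) = 50.

50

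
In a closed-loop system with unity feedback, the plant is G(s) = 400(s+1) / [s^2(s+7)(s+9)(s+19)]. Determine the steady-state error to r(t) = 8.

Two free integrators in G(s): this is a type 2 system.
A type-2 system has K_p = ∞, so it tracks a step input with zero steady-state error.

0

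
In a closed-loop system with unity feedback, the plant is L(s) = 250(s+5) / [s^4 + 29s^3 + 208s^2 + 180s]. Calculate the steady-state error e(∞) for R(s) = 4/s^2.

0.576

Lowest-order denominator term is 180s, so the open loop has 1 pole at the origin → type 1 system.
K_v = lim_{s→0} s·L(s) = 250·5 / 180 = 125/18.
e_ss = 4/K_v = 4/(125/18) = 0.576.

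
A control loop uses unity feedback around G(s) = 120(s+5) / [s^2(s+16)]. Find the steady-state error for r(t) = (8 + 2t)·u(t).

System type = 2 (two poles at s=0). Treating each term separately:
  • 8: tracked with zero error.
  • 2t: tracked with zero error.
Total e_ss = 0.

0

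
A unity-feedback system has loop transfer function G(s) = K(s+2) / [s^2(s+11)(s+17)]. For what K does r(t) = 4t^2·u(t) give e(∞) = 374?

System type = 2 (two poles at s=0).
K_a = lim_{s→0} s^2·G(s) = K·2 / (11·17) = (2/187)·K.
e_ss = 8/K_a = 374 ⇒ K_a = 4/187 ⇒ K = (4/187)/(2/187) = 2.

2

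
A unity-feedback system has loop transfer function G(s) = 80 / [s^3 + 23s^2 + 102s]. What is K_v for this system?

The denominator has no term below 102s — 1 pole at s=0, type 1.
K_v = lim_{s→0} s·G(s) = 80 / 102 = 40/51.

40/51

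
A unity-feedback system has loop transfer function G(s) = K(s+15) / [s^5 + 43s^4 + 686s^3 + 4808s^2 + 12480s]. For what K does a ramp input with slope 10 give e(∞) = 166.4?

50

Lowest-order denominator term is 12480s, so the open loop has 1 pole at the origin → type 1 system.
K_v = lim_{s→0} s·G(s) = K·15 / 12480 = (1/832)·K.
e_ss = 10/K_v = 166.4 ⇒ K_v = 25/416 ⇒ K = (25/416)/(1/832) = 50.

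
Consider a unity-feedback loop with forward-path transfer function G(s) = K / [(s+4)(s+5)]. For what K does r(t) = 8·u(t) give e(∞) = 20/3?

G(s) has no factors of s in the denominator, so the system is type 0.
K_p = lim_{s→0} G(s) = K / (4·5) = 0.05·K.
e_ss = 8/(1 + K_p) = 20/3 ⇒ 1 + 0.05·K = 1.2 ⇒ K = 4.

4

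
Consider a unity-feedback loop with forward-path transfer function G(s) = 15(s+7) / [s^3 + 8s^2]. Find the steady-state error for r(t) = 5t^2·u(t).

Lowest-order denominator term is 8s^2, so the open loop has 2 poles at the origin → type 2 system.
K_a = lim_{s→0} s^2·G(s) = 15·7 / 8 = 13.125.
r(t) = 5t^2 gives R(s) = 10/s^3.
e_ss = 10/K_a = 10/13.125 = 16/21.

16/21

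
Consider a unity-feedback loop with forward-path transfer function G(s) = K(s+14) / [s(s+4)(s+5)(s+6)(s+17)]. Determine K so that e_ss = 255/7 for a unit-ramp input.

One free integrator in G(s): this is a type 1 system.
K_v = lim_{s→0} s·G(s) = K·14 / (4·5·6·17) = (7/1020)·K.
e_ss = 1/K_v = 255/7 ⇒ K_v = 7/255 ⇒ K = (7/255)/(7/1020) = 4.

4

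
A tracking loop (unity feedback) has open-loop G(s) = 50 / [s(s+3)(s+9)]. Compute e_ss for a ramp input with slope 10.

5.4

The open loop has one pole at the origin → type 1 system.
K_v = lim_{s→0} s·G(s) = 50 / (3·9) = 50/27.
e_ss = 10/K_v = 10/(50/27) = 5.4.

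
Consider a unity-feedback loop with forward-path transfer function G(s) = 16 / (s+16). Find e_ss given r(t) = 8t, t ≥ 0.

infinity

System type = 0 (no poles at s=0).
For a type-0 system K_v = 0, so e_ss to a ramp input is unbounded.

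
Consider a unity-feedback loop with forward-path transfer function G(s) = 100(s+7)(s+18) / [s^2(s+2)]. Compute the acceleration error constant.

The open loop has two poles at the origin → type 2 system.
K_a = lim_{s→0} s^2·G(s) = 100·7·18 / (2) = 6300.

6300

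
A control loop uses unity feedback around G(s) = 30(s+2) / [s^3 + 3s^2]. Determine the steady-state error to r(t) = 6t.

Lowest-order denominator term is 3s^2, so the open loop has 2 poles at the origin → type 2 system.
K_v = ∞ for a type-2 system; e_ss to a ramp is zero.

0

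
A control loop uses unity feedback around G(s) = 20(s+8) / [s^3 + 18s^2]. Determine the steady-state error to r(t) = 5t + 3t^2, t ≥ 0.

The denominator has no term below 18s^2 — 2 poles at s=0, type 2. Taking each input component in turn:
  • 5t: tracked with zero error.
  • 3t^2: e_ss = 6/K_a with K_a=80/9 → 0.675.
Total e_ss = 0.675.

0.675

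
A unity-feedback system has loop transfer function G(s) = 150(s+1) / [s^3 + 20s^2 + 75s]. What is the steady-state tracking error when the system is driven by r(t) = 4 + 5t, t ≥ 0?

2.5

Factoring s from the denominator leaves a polynomial with constant term 75, so the system is type 1. Taking each input component in turn:
  • 4: tracked with zero error.
  • 5t: e_ss = 5/K_v with K_v=2 → 2.5.
Total e_ss = 2.5.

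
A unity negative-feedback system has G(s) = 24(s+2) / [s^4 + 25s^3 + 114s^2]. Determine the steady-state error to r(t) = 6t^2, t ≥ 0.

28.5

The denominator has no term below 114s^2 — 2 poles at s=0, type 2.
K_a = lim_{s→0} s^2·G(s) = 24·2 / 114 = 8/19.
r(t) = 6t^2 gives R(s) = 12/s^3.
e_ss = 12/K_a = 12/(8/19) = 28.5.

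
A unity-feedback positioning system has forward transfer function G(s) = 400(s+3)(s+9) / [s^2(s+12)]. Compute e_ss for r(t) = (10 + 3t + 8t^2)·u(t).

4/225

System type = 2 (two poles at s=0). Taking each input component in turn:
  • 10: tracked with zero error.
  • 3t: tracked with zero error.
  • 8t^2: e_ss = 16/K_a with K_a=900 → 4/225.
Total e_ss = 4/225.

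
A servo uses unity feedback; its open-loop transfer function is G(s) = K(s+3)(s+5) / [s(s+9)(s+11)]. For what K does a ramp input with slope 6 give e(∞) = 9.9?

One free integrator in G(s): this is a type 1 system.
K_v = lim_{s→0} s·G(s) = K·3·5 / (9·11) = (5/33)·K.
e_ss = 6/K_v = 9.9 ⇒ K_v = 20/33 ⇒ K = (20/33)/(5/33) = 4.

4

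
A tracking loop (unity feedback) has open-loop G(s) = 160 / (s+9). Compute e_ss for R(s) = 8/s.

G(s) has no factors of s in the denominator, so the system is type 0.
K_p = lim_{s→0} G(s) = 160 / (9) = 160/9.
e_ss = 8/(1 + K_p) = 8/(169/9) = 72/169.

72/169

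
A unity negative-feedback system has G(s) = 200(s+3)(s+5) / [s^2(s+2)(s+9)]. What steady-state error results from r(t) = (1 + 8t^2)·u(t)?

Two free integrators in G(s): this is a type 2 system. Treating each term separately:
  • 1: tracked with zero error.
  • 8t^2: e_ss = 16/K_a with K_a=500/3 → 0.096.
Total e_ss = 0.096.

0.096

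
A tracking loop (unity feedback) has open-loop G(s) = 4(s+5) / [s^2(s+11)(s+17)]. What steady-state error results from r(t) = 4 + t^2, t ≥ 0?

18.7

G(s) has two factors of s in the denominator, so the system is type 2. By superposition:
  • 4: tracked with zero error.
  • t^2: e_ss = 2/K_a with K_a=20/187 → 18.7.
Total e_ss = 18.7.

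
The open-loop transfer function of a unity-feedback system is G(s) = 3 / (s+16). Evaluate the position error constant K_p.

The open loop has no poles at the origin → type 0 system.
K_p = lim_{s→0} G(s) = 3 / (16) = 0.1875.

0.1875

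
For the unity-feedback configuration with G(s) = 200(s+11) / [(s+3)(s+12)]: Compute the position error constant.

550/9

The open loop has no poles at the origin → type 0 system.
K_p = lim_{s→0} G(s) = 200·11 / (3·12) = 550/9.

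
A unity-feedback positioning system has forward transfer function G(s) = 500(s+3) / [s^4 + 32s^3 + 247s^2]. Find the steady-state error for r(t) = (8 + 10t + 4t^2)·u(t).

494/375

Factoring s^2 from the denominator leaves a polynomial with constant term 247, so the system is type 2. Treating each term separately:
  • 8: tracked with zero error.
  • 10t: tracked with zero error.
  • 4t^2: e_ss = 8/K_a with K_a=1500/247 → 494/375.
Total e_ss = 494/375.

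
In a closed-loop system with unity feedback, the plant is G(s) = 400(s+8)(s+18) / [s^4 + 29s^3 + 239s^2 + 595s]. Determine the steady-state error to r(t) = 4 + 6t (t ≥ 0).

119/1920

The denominator has no term below 595s — 1 pole at s=0, type 1. By superposition:
  • 4: tracked with zero error.
  • 6t: e_ss = 6/K_v with K_v=11520/119 → 119/1920.
Total e_ss = 119/1920.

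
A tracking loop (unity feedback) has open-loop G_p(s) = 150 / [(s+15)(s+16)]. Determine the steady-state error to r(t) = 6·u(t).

The open loop has no poles at the origin → type 0 system.
K_p = lim_{s→0} G_p(s) = 150 / (15·16) = 0.625.
e_ss = 6/(1 + K_p) = 6/1.625 = 48/13.

48/13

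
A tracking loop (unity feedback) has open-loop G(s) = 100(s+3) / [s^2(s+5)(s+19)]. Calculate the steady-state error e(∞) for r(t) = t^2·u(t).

19/30

Two free integrators in G(s): this is a type 2 system.
K_a = lim_{s→0} s^2·G(s) = 100·3 / (5·19) = 60/19.
r(t) = t^2 gives R(s) = 2/s^3.
e_ss = 2/K_a = 2/(60/19) = 19/30.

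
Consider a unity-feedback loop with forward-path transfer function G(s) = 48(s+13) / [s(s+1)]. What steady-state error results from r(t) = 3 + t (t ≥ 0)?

1/624

System type = 1 (one pole at s=0). Taking each input component in turn:
  • 3: tracked with zero error.
  • t: e_ss = 1/K_v with K_v=624 → 1/624.
Total e_ss = 1/624.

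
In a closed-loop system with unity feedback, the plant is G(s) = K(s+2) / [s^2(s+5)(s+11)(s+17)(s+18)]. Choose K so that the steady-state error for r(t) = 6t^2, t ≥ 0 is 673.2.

The open loop has two poles at the origin → type 2 system.
K_a = lim_{s→0} s^2·G(s) = K·2 / (5·11·17·18) = (1/8415)·K.
e_ss = 12/K_a = 673.2 ⇒ K_a = 10/561 ⇒ K = (10/561)/(1/8415) = 150.

150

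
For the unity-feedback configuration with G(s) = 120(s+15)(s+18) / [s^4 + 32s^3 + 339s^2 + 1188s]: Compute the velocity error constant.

Factoring s from the denominator leaves a polynomial with constant term 1188, so the system is type 1.
K_v = lim_{s→0} s·G(s) = 120·15·18 / 1188 = 300/11.

300/11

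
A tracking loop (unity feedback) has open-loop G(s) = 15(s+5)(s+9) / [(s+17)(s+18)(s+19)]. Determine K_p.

75/646

System type = 0 (no poles at s=0).
K_p = lim_{s→0} G(s) = 15·5·9 / (17·18·19) = 75/646.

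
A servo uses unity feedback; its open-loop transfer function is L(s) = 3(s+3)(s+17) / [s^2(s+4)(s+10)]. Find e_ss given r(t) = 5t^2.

L(s) has two factors of s in the denominator, so the system is type 2.
K_a = lim_{s→0} s^2·L(s) = 3·3·17 / (4·10) = 3.825.
r(t) = 5t^2 gives R(s) = 10/s^3.
e_ss = 10/K_a = 10/3.825 = 400/153.

400/153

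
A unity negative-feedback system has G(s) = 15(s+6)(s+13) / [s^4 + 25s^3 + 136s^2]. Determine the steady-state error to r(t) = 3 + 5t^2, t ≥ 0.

136/117

Lowest-order denominator term is 136s^2, so the open loop has 2 poles at the origin → type 2 system. By superposition:
  • 3: tracked with zero error.
  • 5t^2: e_ss = 10/K_a with K_a=585/68 → 136/117.
Total e_ss = 136/117.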